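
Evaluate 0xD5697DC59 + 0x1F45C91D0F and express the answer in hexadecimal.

0x2C9C60F968

Add column by column in base 16, right to left:
  9+F = 8 carry 1
  5+0+1 = 6
  C+D = 9 carry 1
  D+1+1 = F
  7+9 = 0 carry 1
  9+C+1 = 6 carry 1
  6+5+1 = C
  5+4 = 9
  D+F = C carry 1
  0+1+1 = 2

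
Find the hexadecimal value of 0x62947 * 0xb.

0x43c60d

Multiply each base-16 digit by 11, carrying:
  7×11 = 77 → write d carry 4
  4×11+4 = 48 → write 0 carry 3
  9×11+3 = 102 → write 6 carry 6
  2×11+6 = 28 → write c carry 1
  6×11+1 = 67 → write 3 carry 4
  remaining carry: 4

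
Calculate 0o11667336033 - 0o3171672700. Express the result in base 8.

Subtract column by column in base 8:
  3-0 → 3
  3-0 → 3
  0-7 → 1 (borrow)
  6-2-1 → 3
  3-7 → 4 (borrow)
  3-6-1 → 4 (borrow)
  7-1-1 → 5
  6-7 → 7 (borrow)
  6-1-1 → 4
  1-3 → 6 (borrow)
  1-0-1 → 0

0o6475443133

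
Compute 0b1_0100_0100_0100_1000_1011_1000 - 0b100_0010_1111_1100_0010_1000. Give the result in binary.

Subtract column by column in base 2:
  0-0 → 0
  0-0 → 0
  0-0 → 0
  1-1 → 0
  1-0 → 1
  1-1 → 0
  0-0 → 0
  1-0 → 1
  0-0 → 0
  0-0 → 0
  0-1 → 1 (borrow)
  1-1-1 → 1 (borrow)
  0-1-1 → 0 (borrow)
  0-1-1 → 0 (borrow)
  1-1-1 → 1 (borrow)
  0-1-1 → 0 (borrow)
  0-0-1 → 1 (borrow)
  0-1-1 → 0 (borrow)
  1-0-1 → 0
  0-0 → 0
  0-0 → 0
  0-0 → 0
  1-1 → 0
  0-0 → 0
  1-0 → 1

0b1000000010100110010010000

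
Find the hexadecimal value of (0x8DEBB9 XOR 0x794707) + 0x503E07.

First 0x8DEBB9 XOR 0x794707 = 0xF4ACBE.
Add column by column in base 16, right to left:
  E+7 = 5 carry 1
  B+0+1 = C
  C+E = A carry 1
  A+3+1 = E
  4+0 = 4
  F+5 = 4 carry 1
  final carry 1

0x144EAC5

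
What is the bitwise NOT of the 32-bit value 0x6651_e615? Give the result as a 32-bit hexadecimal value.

0x99ae19ea

Each hex digit d becomes f−d:
  6→9, 6→9, 5→a, 1→e, e→1, 6→9, 1→e, 5→a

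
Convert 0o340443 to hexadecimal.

Each octal digit is 3 bits: 3=011 4=100 0=000 4=100 4=100 3=011.
Group the bits into nibbles: 0001 1100 0001 0010 0011 → 1C123.

0x1C123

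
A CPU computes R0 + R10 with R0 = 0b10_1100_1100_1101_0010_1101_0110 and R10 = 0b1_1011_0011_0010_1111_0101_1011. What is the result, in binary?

0b100100000000000001000110001

Add column by column in base 2, right to left:
  0+1 = 1
  1+1 = 0 carry 1
  1+0+1 = 0 carry 1
  0+1+1 = 0 carry 1
  1+1+1 = 1 carry 1
  0+0+1 = 1
  1+1 = 0 carry 1
  1+0+1 = 0 carry 1
  0+1+1 = 0 carry 1
  1+1+1 = 1 carry 1
  0+1+1 = 0 carry 1
  0+1+1 = 0 carry 1
  1+0+1 = 0 carry 1
  0+1+1 = 0 carry 1
  1+0+1 = 0 carry 1
  1+0+1 = 0 carry 1
  0+1+1 = 0 carry 1
  0+1+1 = 0 carry 1
  1+0+1 = 0 carry 1
  1+0+1 = 0 carry 1
  0+1+1 = 0 carry 1
  0+1+1 = 0 carry 1
  1+0+1 = 0 carry 1
  1+1+1 = 1 carry 1
  0+1+1 = 0 carry 1
  1+0+1 = 0 carry 1
  final carry 1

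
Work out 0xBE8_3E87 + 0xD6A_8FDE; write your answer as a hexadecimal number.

0x1952CE65

Add column by column in base 16, right to left:
  7+E = 5 carry 1
  8+D+1 = 6 carry 1
  E+F+1 = E carry 1
  3+8+1 = C
  8+A = 2 carry 1
  E+6+1 = 5 carry 1
  B+D+1 = 9 carry 1
  final carry 1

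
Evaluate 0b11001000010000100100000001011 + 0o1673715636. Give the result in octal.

0o4775761651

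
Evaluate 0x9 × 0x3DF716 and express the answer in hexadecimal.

0x22DAFC6

Multiply each base-16 digit by 9, carrying:
  6×9 = 54 → write 6 carry 3
  1×9+3 = 12 → write C
  7×9 = 63 → write F carry 3
  F×9+3 = 138 → write A carry 8
  D×9+8 = 125 → write D carry 7
  3×9+7 = 34 → write 2 carry 2
  remaining carry: 2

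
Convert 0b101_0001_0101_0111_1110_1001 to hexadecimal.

Group the bits into nibbles: 0101 0001 0101 0111 1110 1001 → 5157E9.

0x5157E9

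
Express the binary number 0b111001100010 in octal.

0o7142

Group the bits in threes: 111 001 100 010 → 7142.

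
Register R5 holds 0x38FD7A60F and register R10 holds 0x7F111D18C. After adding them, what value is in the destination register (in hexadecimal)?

0xB80E9779B

Add column by column in base 16, right to left:
  F+C = B carry 1
  0+8+1 = 9
  6+1 = 7
  A+D = 7 carry 1
  7+1+1 = 9
  D+1 = E
  F+1 = 0 carry 1
  8+F+1 = 8 carry 1
  3+7+1 = B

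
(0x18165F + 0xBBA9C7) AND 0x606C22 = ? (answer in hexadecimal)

0x404022

Add column by column in base 16, right to left:
  F+7 = 6 carry 1
  5+C+1 = 2 carry 1
  6+9+1 = 0 carry 1
  1+A+1 = C
  8+B = 3 carry 1
  1+B+1 = D
Sum = 0xD3C026; now AND with 0x606C22:
  D&6=4, 3&0=0, C&6=4, 0&C=0, 2&2=2, 6&2=2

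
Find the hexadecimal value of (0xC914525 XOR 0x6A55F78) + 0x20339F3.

First 0xC914525 XOR 0x6A55F78 = 0xA341A5D.
Add column by column in base 16, right to left:
  D+3 = 0 carry 1
  5+F+1 = 5 carry 1
  A+9+1 = 4 carry 1
  1+3+1 = 5
  4+3 = 7
  3+0 = 3
  A+2 = C

0xC375450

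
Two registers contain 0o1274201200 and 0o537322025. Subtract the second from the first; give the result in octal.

0o534657153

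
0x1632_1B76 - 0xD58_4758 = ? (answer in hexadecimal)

Subtract column by column in base 16:
  6-8 → E (borrow)
  7-5-1 → 1
  B-7 → 4
  1-4 → D (borrow)
  2-8-1 → 9 (borrow)
  3-5-1 → D (borrow)
  6-D-1 → 8 (borrow)
  1-0-1 → 0

0x8D9D41E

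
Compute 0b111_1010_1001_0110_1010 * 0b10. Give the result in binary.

0b11110101001011010100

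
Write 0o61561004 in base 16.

0xc6e204

Each octal digit is 3 bits: 6=110 1=001 5=101 6=110 1=001 0=000 0=000 4=100.
Group the bits into nibbles: 1100 0110 1110 0010 0000 0100 → c6e204.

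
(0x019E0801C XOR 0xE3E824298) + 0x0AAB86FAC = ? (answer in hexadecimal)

0xED21B3230

First 0x019E0801C XOR 0xE3E824298 = 0xE2762C284.
Add column by column in base 16, right to left:
  4+C = 0 carry 1
  8+A+1 = 3 carry 1
  2+F+1 = 2 carry 1
  C+6+1 = 3 carry 1
  2+8+1 = B
  6+B = 1 carry 1
  7+A+1 = 2 carry 1
  2+A+1 = D
  E+0 = E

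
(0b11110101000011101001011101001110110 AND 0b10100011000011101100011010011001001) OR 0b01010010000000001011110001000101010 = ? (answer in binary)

0b11110011000011101011111001001101010

0b11110101000011101001011101001110110 AND 0b10100011000011101100011010011001001 = 0b10100001000011101000011000001000000.
Then OR with 0b01010010000000001011110001000101010.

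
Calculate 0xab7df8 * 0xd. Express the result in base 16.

0x8b56598

Multiply each base-16 digit by 13, carrying:
  8×13 = 104 → write 8 carry 6
  f×13+6 = 201 → write 9 carry 12
  d×13+12 = 181 → write 5 carry 11
  7×13+11 = 102 → write 6 carry 6
  b×13+6 = 149 → write 5 carry 9
  a×13+9 = 139 → write b carry 8
  remaining carry: 8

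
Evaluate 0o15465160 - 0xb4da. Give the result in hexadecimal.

0x35b596

0o15465160 = 0x366a70 in hexadecimal.
Subtract column by column in base 16:
  0-a → 6 (borrow)
  7-d-1 → 9 (borrow)
  a-4-1 → 5
  6-b → b (borrow)
  6-0-1 → 5
  3-0 → 3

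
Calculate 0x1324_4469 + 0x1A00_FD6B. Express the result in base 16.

Add column by column in base 16, right to left:
  9+B = 4 carry 1
  6+6+1 = D
  4+D = 1 carry 1
  4+F+1 = 4 carry 1
  4+0+1 = 5
  2+0 = 2
  3+A = D
  1+1 = 2

0x2D2541D4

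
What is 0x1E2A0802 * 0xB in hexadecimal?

Multiply each base-16 digit by 11, carrying:
  2×11 = 22 → write 6 carry 1
  0×11+1 = 1 → write 1
  8×11 = 88 → write 8 carry 5
  0×11+5 = 5 → write 5
  A×11 = 110 → write E carry 6
  2×11+6 = 28 → write C carry 1
  E×11+1 = 155 → write B carry 9
  1×11+9 = 20 → write 4 carry 1
  remaining carry: 1

0x14BCE5816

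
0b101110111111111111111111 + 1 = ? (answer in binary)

0b101111000000000000000000

The trailing 18 digits are 1 (max in base 2), so adding 1 cascades: they roll to 0 and the next digit up increments.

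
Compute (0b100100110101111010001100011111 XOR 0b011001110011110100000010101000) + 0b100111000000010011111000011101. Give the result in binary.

0b1100100000110100010000111010100

First 0b100100110101111010001100011111 XOR 0b011001110011110100000010101000 = 0b111101000110001110001110110111.
Add column by column in base 2, right to left:
  1+1 = 0 carry 1
  1+0+1 = 0 carry 1
  1+1+1 = 1 carry 1
  0+1+1 = 0 carry 1
  1+1+1 = 1 carry 1
  1+0+1 = 0 carry 1
  0+0+1 = 1
  1+0 = 1
  1+0 = 1
  1+1 = 0 carry 1
  0+1+1 = 0 carry 1
  0+1+1 = 0 carry 1
  0+1+1 = 0 carry 1
  1+1+1 = 1 carry 1
  1+0+1 = 0 carry 1
  1+0+1 = 0 carry 1
  0+1+1 = 0 carry 1
  0+0+1 = 1
  0+0 = 0
  1+0 = 1
  1+0 = 1
  0+0 = 0
  0+0 = 0
  0+0 = 0
  1+1 = 0 carry 1
  0+1+1 = 0 carry 1
  1+1+1 = 1 carry 1
  1+0+1 = 0 carry 1
  1+0+1 = 0 carry 1
  1+1+1 = 1 carry 1
  final carry 1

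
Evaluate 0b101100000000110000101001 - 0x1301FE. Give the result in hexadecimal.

0x9D0A2B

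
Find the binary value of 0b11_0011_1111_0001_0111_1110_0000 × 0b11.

Multiply each base-2 digit by 3, carrying:
  0×3 = 0 → write 0
  0×3 = 0 → write 0
  0×3 = 0 → write 0
  0×3 = 0 → write 0
  0×3 = 0 → write 0
  1×3 = 3 → write 1 carry 1
  1×3+1 = 4 → write 0 carry 2
  1×3+2 = 5 → write 1 carry 2
  1×3+2 = 5 → write 1 carry 2
  1×3+2 = 5 → write 1 carry 2
  1×3+2 = 5 → write 1 carry 2
  0×3+2 = 2 → write 0 carry 1
  1×3+1 = 4 → write 0 carry 2
  0×3+2 = 2 → write 0 carry 1
  0×3+1 = 1 → write 1
  0×3 = 0 → write 0
  1×3 = 3 → write 1 carry 1
  1×3+1 = 4 → write 0 carry 2
  1×3+2 = 5 → write 1 carry 2
  1×3+2 = 5 → write 1 carry 2
  1×3+2 = 5 → write 1 carry 2
  1×3+2 = 5 → write 1 carry 2
  0×3+2 = 2 → write 0 carry 1
  0×3+1 = 1 → write 1
  1×3 = 3 → write 1 carry 1
  1×3+1 = 4 → write 0 carry 2
  remaining carry: 10

0b1001101111010100011110100000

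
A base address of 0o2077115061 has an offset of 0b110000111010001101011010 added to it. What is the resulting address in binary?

0b10001110000000011110110001011

0o2077115061 = 0b10000111111001001101000110001 in binary.
Add column by column in base 2, right to left:
  1+0 = 1
  0+1 = 1
  0+0 = 0
  0+1 = 1
  1+1 = 0 carry 1
  1+0+1 = 0 carry 1
  0+1+1 = 0 carry 1
  0+0+1 = 1
  0+1 = 1
  1+1 = 0 carry 1
  0+0+1 = 1
  1+0 = 1
  1+0 = 1
  0+1 = 1
  0+0 = 0
  1+1 = 0 carry 1
  0+1+1 = 0 carry 1
  0+1+1 = 0 carry 1
  1+0+1 = 0 carry 1
  1+0+1 = 0 carry 1
  1+0+1 = 0 carry 1
  1+0+1 = 0 carry 1
  1+1+1 = 1 carry 1
  1+1+1 = 1 carry 1
  0+0+1 = 1
  0+0 = 0
  0+0 = 0
  0+0 = 0
  1+0 = 1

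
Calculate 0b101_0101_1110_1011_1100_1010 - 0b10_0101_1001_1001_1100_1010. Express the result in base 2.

0b1100000101001000000000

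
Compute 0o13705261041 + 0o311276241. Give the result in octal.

0o14216557302

Add column by column in base 8, right to left:
  1+1 = 2
  4+4 = 0 carry 1
  0+2+1 = 3
  1+6 = 7
  6+7 = 5 carry 1
  2+2+1 = 5
  5+1 = 6
  0+1 = 1
  7+3 = 2 carry 1
  3+0+1 = 4
  1+0 = 1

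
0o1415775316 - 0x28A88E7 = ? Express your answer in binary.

0b1001101011010111000111100111

0o1415775316 = 0b1100001101111111101011001110 in binary.
0x28A88E7 = 0b10100010101000100011100111 in binary.
Subtract column by column in base 2:
  0-1 → 1 (borrow)
  1-1-1 → 1 (borrow)
  1-1-1 → 1 (borrow)
  1-0-1 → 0
  0-0 → 0
  0-1 → 1 (borrow)
  1-1-1 → 1 (borrow)
  1-1-1 → 1 (borrow)
  0-0-1 → 1 (borrow)
  1-0-1 → 0
  0-0 → 0
  1-1 → 0
  1-0 → 1
  1-0 → 1
  1-0 → 1
  1-1 → 0
  1-0 → 1
  1-1 → 0
  1-0 → 1
  0-1 → 1 (borrow)
  1-0-1 → 0
  1-0 → 1
  0-0 → 0
  0-1 → 1 (borrow)
  0-0-1 → 1 (borrow)
  0-1-1 → 0 (borrow)
  1-0-1 → 0
  1-0 → 1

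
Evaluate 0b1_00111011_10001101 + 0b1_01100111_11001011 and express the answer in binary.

Add column by column in base 2, right to left:
  1+1 = 0 carry 1
  0+1+1 = 0 carry 1
  1+0+1 = 0 carry 1
  1+1+1 = 1 carry 1
  0+0+1 = 1
  0+0 = 0
  0+1 = 1
  1+1 = 0 carry 1
  1+1+1 = 1 carry 1
  1+1+1 = 1 carry 1
  0+1+1 = 0 carry 1
  1+0+1 = 0 carry 1
  1+0+1 = 0 carry 1
  1+1+1 = 1 carry 1
  0+1+1 = 0 carry 1
  0+0+1 = 1
  1+1 = 0 carry 1
  final carry 1

0b101010001101011000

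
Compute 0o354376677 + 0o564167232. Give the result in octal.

0o1140566131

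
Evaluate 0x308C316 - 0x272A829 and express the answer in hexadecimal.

0x961AED

Subtract column by column in base 16:
  6-9 → D (borrow)
  1-2-1 → E (borrow)
  3-8-1 → A (borrow)
  C-A-1 → 1
  8-2 → 6
  0-7 → 9 (borrow)
  3-2-1 → 0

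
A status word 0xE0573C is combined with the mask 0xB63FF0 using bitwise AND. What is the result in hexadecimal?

AND each hex digit independently (no carries):
  E&B=A, 0&6=0, 5&3=1, 7&F=7, 3&F=3, C&0=0

0xA01730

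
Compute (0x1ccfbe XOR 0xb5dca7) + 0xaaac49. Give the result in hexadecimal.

0x153bf62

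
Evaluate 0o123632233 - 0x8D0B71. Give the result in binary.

0o123632233 = 0b1010011110011010010011011 in binary.
0x8D0B71 = 0b100011010000101101110001 in binary.
Subtract column by column in base 2:
  1-1 → 0
  1-0 → 1
  0-0 → 0
  1-0 → 1
  1-1 → 0
  0-1 → 1 (borrow)
  0-1-1 → 0 (borrow)
  1-0-1 → 0
  0-1 → 1 (borrow)
  0-1-1 → 0 (borrow)
  1-0-1 → 0
  0-1 → 1 (borrow)
  1-0-1 → 0
  1-0 → 1
  0-0 → 0
  0-0 → 0
  1-1 → 0
  1-0 → 1
  1-1 → 0
  1-1 → 0
  0-0 → 0
  0-0 → 0
  1-0 → 1
  0-1 → 1 (borrow)
  1-0-1 → 0

0b110000100010100100101010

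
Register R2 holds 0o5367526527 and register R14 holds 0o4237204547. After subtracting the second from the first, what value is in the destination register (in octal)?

Subtract column by column in base 8:
  7-7 → 0
  2-4 → 6 (borrow)
  5-5-1 → 7 (borrow)
  6-4-1 → 1
  2-0 → 2
  5-2 → 3
  7-7 → 0
  6-3 → 3
  3-2 → 1
  5-4 → 1

0o1130321760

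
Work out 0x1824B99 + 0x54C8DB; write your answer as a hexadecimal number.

0x1D71474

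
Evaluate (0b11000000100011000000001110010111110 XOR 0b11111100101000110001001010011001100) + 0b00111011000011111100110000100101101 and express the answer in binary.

First 0b11000000100011000000001110010111110 XOR 0b11111100101000110001001010011001100 = 0b00111100001011110001000100001110010.
Add column by column in base 2, right to left:
  0+1 = 1
  1+0 = 1
  0+1 = 1
  0+1 = 1
  1+0 = 1
  1+1 = 0 carry 1
  1+0+1 = 0 carry 1
  0+0+1 = 1
  0+1 = 1
  0+0 = 0
  0+0 = 0
  1+0 = 1
  0+0 = 0
  0+1 = 1
  0+1 = 1
  1+0 = 1
  0+0 = 0
  0+1 = 1
  0+1 = 1
  1+1 = 0 carry 1
  1+1+1 = 1 carry 1
  1+1+1 = 1 carry 1
  1+1+1 = 1 carry 1
  0+0+1 = 1
  1+0 = 1
  0+0 = 0
  0+0 = 0
  0+1 = 1
  0+1 = 1
  1+0 = 1
  1+1 = 0 carry 1
  1+1+1 = 1 carry 1
  1+1+1 = 1 carry 1
  final carry 1

0b1110111001111101101110100110011111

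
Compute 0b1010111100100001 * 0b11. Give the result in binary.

0b100000110101100011

Multiply each base-2 digit by 3, carrying:
  1×3 = 3 → write 1 carry 1
  0×3+1 = 1 → write 1
  0×3 = 0 → write 0
  0×3 = 0 → write 0
  0×3 = 0 → write 0
  1×3 = 3 → write 1 carry 1
  0×3+1 = 1 → write 1
  0×3 = 0 → write 0
  1×3 = 3 → write 1 carry 1
  1×3+1 = 4 → write 0 carry 2
  1×3+2 = 5 → write 1 carry 2
  1×3+2 = 5 → write 1 carry 2
  0×3+2 = 2 → write 0 carry 1
  1×3+1 = 4 → write 0 carry 2
  0×3+2 = 2 → write 0 carry 1
  1×3+1 = 4 → write 0 carry 2
  remaining carry: 10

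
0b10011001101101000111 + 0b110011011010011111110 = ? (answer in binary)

0b1000110101000001000101

Add column by column in base 2, right to left:
  1+0 = 1
  1+1 = 0 carry 1
  1+1+1 = 1 carry 1
  0+1+1 = 0 carry 1
  0+1+1 = 0 carry 1
  0+1+1 = 0 carry 1
  1+1+1 = 1 carry 1
  0+1+1 = 0 carry 1
  1+0+1 = 0 carry 1
  1+0+1 = 0 carry 1
  0+1+1 = 0 carry 1
  1+0+1 = 0 carry 1
  1+1+1 = 1 carry 1
  0+1+1 = 0 carry 1
  0+0+1 = 1
  1+1 = 0 carry 1
  1+1+1 = 1 carry 1
  0+0+1 = 1
  0+0 = 0
  1+1 = 0 carry 1
  0+1+1 = 0 carry 1
  final carry 1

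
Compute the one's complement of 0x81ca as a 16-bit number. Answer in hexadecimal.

Each hex digit d becomes f−d:
  8→7, 1→e, c→3, a→5

0x7e35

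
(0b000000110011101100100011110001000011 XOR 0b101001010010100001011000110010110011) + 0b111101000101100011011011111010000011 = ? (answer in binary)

0b1100110100110110001010110111101110011

First 0b000000110011101100100011110001000011 XOR 0b101001010010100001011000110010110011 = 0b101001100001001101111011000011110000.
Add column by column in base 2, right to left:
  0+1 = 1
  0+1 = 1
  0+0 = 0
  0+0 = 0
  1+0 = 1
  1+0 = 1
  1+0 = 1
  1+1 = 0 carry 1
  0+0+1 = 1
  0+1 = 1
  0+1 = 1
  0+1 = 1
  1+1 = 0 carry 1
  1+1+1 = 1 carry 1
  0+0+1 = 1
  1+1 = 0 carry 1
  1+1+1 = 1 carry 1
  1+0+1 = 0 carry 1
  1+1+1 = 1 carry 1
  0+1+1 = 0 carry 1
  1+0+1 = 0 carry 1
  1+0+1 = 0 carry 1
  0+0+1 = 1
  0+1 = 1
  1+1 = 0 carry 1
  0+0+1 = 1
  0+1 = 1
  0+0 = 0
  0+0 = 0
  1+0 = 1
  1+1 = 0 carry 1
  0+0+1 = 1
  0+1 = 1
  1+1 = 0 carry 1
  0+1+1 = 0 carry 1
  1+1+1 = 1 carry 1
  final carry 1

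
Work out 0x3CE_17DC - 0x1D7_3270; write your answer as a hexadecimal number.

Subtract column by column in base 16:
  C-0 → C
  D-7 → 6
  7-2 → 5
  1-3 → E (borrow)
  E-7-1 → 6
  C-D → F (borrow)
  3-1-1 → 1

0x1F6E56C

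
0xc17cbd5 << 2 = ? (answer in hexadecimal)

0x305f2f54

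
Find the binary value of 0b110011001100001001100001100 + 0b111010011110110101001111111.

0b1101101101010111110110001011

Add column by column in base 2, right to left:
  0+1 = 1
  0+1 = 1
  1+1 = 0 carry 1
  1+1+1 = 1 carry 1
  0+1+1 = 0 carry 1
  0+1+1 = 0 carry 1
  0+1+1 = 0 carry 1
  0+0+1 = 1
  1+0 = 1
  1+1 = 0 carry 1
  0+0+1 = 1
  0+1 = 1
  1+0 = 1
  0+1 = 1
  0+1 = 1
  0+0 = 0
  0+1 = 1
  1+1 = 0 carry 1
  1+1+1 = 1 carry 1
  0+1+1 = 0 carry 1
  0+0+1 = 1
  1+0 = 1
  1+1 = 0 carry 1
  0+0+1 = 1
  0+1 = 1
  1+1 = 0 carry 1
  1+1+1 = 1 carry 1
  final carry 1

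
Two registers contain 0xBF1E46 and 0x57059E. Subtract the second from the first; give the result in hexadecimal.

0x6818A8

Subtract column by column in base 16:
  6-E → 8 (borrow)
  4-9-1 → A (borrow)
  E-5-1 → 8
  1-0 → 1
  F-7 → 8
  B-5 → 6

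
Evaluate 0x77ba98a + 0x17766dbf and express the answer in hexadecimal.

0x1ef21749

Add column by column in base 16, right to left:
  a+f = 9 carry 1
  8+b+1 = 4 carry 1
  9+d+1 = 7 carry 1
  a+6+1 = 1 carry 1
  b+6+1 = 2 carry 1
  7+7+1 = f
  7+7 = e
  0+1 = 1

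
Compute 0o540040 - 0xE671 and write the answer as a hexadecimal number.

0o540040 = 0x2C020 in hexadecimal.
Subtract column by column in base 16:
  0-1 → F (borrow)
  2-7-1 → A (borrow)
  0-6-1 → 9 (borrow)
  C-E-1 → D (borrow)
  2-0-1 → 1

0x1D9AF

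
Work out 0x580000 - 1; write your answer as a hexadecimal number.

0x57FFFF

The trailing 4 digits are 0, so subtracting 1 borrows through: they become F and the next digit up decrements.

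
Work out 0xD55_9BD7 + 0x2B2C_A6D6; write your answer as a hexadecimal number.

0x388242AD

Add column by column in base 16, right to left:
  7+6 = D
  D+D = A carry 1
  B+6+1 = 2 carry 1
  9+A+1 = 4 carry 1
  5+C+1 = 2 carry 1
  5+2+1 = 8
  D+B = 8 carry 1
  0+2+1 = 3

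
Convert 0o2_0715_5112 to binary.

0b10000111001101101001001010

Each octal digit is 3 bits: 2=010 0=000 7=111 1=001 5=101 5=101 1=001 1=001 2=010.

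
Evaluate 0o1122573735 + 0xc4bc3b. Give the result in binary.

0o1122573735 = 0b1001010010101111011111011101 in binary.
0xc4bc3b = 0b110001001011110000111011 in binary.
Add column by column in base 2, right to left:
  1+1 = 0 carry 1
  0+1+1 = 0 carry 1
  1+0+1 = 0 carry 1
  1+1+1 = 1 carry 1
  1+1+1 = 1 carry 1
  0+1+1 = 0 carry 1
  1+0+1 = 0 carry 1
  1+0+1 = 0 carry 1
  1+0+1 = 0 carry 1
  1+0+1 = 0 carry 1
  1+1+1 = 1 carry 1
  0+1+1 = 0 carry 1
  1+1+1 = 1 carry 1
  1+1+1 = 1 carry 1
  1+0+1 = 0 carry 1
  1+1+1 = 1 carry 1
  0+0+1 = 1
  1+0 = 1
  0+1 = 1
  1+0 = 1
  0+0 = 0
  0+0 = 0
  1+1 = 0 carry 1
  0+1+1 = 0 carry 1
  1+0+1 = 0 carry 1
  0+0+1 = 1
  0+0 = 0
  1+0 = 1

0b1010000011111011010000011000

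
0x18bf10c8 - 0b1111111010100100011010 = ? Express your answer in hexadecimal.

0b1111111010100100011010 = 0x3fa91a in hexadecimal.
Subtract column by column in base 16:
  8-a → e (borrow)
  c-1-1 → a
  0-9 → 7 (borrow)
  1-a-1 → 6 (borrow)
  f-f-1 → f (borrow)
  b-3-1 → 7
  8-0 → 8
  1-0 → 1

0x187f67ae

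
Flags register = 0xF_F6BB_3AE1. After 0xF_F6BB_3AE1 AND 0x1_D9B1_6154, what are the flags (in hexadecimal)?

0x1D0B12040

AND each hex digit independently (no carries):
  F&1=1, F&D=D, 6&9=0, B&B=B, B&1=1, 3&6=2, A&1=0, E&5=4, 1&4=0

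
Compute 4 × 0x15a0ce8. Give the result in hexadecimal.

0x56833a0

Multiply each base-16 digit by 4, carrying:
  8×4 = 32 → write 0 carry 2
  e×4+2 = 58 → write a carry 3
  c×4+3 = 51 → write 3 carry 3
  0×4+3 = 3 → write 3
  a×4 = 40 → write 8 carry 2
  5×4+2 = 22 → write 6 carry 1
  1×4+1 = 5 → write 5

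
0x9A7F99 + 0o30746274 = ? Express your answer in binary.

0x9A7F99 = 0b100110100111111110011001 in binary.
0o30746274 = 0b11000111100110010111100 in binary.
Add column by column in base 2, right to left:
  1+0 = 1
  0+0 = 0
  0+1 = 1
  1+1 = 0 carry 1
  1+1+1 = 1 carry 1
  0+1+1 = 0 carry 1
  0+0+1 = 1
  1+1 = 0 carry 1
  1+0+1 = 0 carry 1
  1+0+1 = 0 carry 1
  1+1+1 = 1 carry 1
  1+1+1 = 1 carry 1
  1+0+1 = 0 carry 1
  1+0+1 = 0 carry 1
  1+1+1 = 1 carry 1
  0+1+1 = 0 carry 1
  0+1+1 = 0 carry 1
  1+1+1 = 1 carry 1
  0+0+1 = 1
  1+0 = 1
  1+0 = 1
  0+1 = 1
  0+1 = 1
  1+0 = 1

0b111111100100110001010101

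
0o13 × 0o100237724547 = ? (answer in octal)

Multiply each base-8 digit by 11, carrying:
  7×11 = 77 → write 5 carry 9
  4×11+9 = 53 → write 5 carry 6
  5×11+6 = 61 → write 5 carry 7
  4×11+7 = 51 → write 3 carry 6
  2×11+6 = 28 → write 4 carry 3
  7×11+3 = 80 → write 0 carry 10
  7×11+10 = 87 → write 7 carry 10
  3×11+10 = 43 → write 3 carry 5
  2×11+5 = 27 → write 3 carry 3
  0×11+3 = 3 → write 3
  0×11 = 0 → write 0
  1×11 = 11 → write 3 carry 1
  remaining carry: 1

0o1303337043555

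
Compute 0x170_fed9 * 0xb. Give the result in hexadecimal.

Multiply each base-16 digit by 11, carrying:
  9×11 = 99 → write 3 carry 6
  d×11+6 = 149 → write 5 carry 9
  e×11+9 = 163 → write 3 carry 10
  f×11+10 = 175 → write f carry 10
  0×11+10 = 10 → write a
  7×11 = 77 → write d carry 4
  1×11+4 = 15 → write f

0xfdaf353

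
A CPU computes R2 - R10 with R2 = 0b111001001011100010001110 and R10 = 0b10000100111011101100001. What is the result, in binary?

Subtract column by column in base 2:
  0-1 → 1 (borrow)
  1-0-1 → 0
  1-0 → 1
  1-0 → 1
  0-0 → 0
  0-1 → 1 (borrow)
  0-1-1 → 0 (borrow)
  1-0-1 → 0
  0-1 → 1 (borrow)
  0-1-1 → 0 (borrow)
  0-1-1 → 0 (borrow)
  1-0-1 → 0
  1-1 → 0
  1-1 → 0
  0-1 → 1 (borrow)
  1-0-1 → 0
  0-0 → 0
  0-1 → 1 (borrow)
  1-0-1 → 0
  0-0 → 0
  0-0 → 0
  1-0 → 1
  1-1 → 0
  1-0 → 1

0b101000100100000100101101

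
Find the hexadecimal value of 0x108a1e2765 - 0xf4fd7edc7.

Subtract column by column in base 16:
  5-7 → e (borrow)
  6-c-1 → 9 (borrow)
  7-d-1 → 9 (borrow)
  2-e-1 → 3 (borrow)
  e-7-1 → 6
  1-d → 4 (borrow)
  a-f-1 → a (borrow)
  8-4-1 → 3
  0-f → 1 (borrow)
  1-0-1 → 0

0x13a46399e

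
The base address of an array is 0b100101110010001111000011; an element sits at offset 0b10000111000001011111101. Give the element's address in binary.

0b110110101010011011000000

Add column by column in base 2, right to left:
  1+1 = 0 carry 1
  1+0+1 = 0 carry 1
  0+1+1 = 0 carry 1
  0+1+1 = 0 carry 1
  0+1+1 = 0 carry 1
  0+1+1 = 0 carry 1
  1+1+1 = 1 carry 1
  1+1+1 = 1 carry 1
  1+0+1 = 0 carry 1
  1+1+1 = 1 carry 1
  0+0+1 = 1
  0+0 = 0
  0+0 = 0
  1+0 = 1
  0+0 = 0
  0+1 = 1
  1+1 = 0 carry 1
  1+1+1 = 1 carry 1
  1+0+1 = 0 carry 1
  0+0+1 = 1
  1+0 = 1
  0+0 = 0
  0+1 = 1
  1+0 = 1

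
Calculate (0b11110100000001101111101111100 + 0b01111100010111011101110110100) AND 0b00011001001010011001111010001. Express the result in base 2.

Add column by column in base 2, right to left:
  0+0 = 0
  0+0 = 0
  1+1 = 0 carry 1
  1+0+1 = 0 carry 1
  1+1+1 = 1 carry 1
  1+1+1 = 1 carry 1
  1+0+1 = 0 carry 1
  0+1+1 = 0 carry 1
  1+1+1 = 1 carry 1
  1+1+1 = 1 carry 1
  1+0+1 = 0 carry 1
  1+1+1 = 1 carry 1
  1+1+1 = 1 carry 1
  0+1+1 = 0 carry 1
  1+0+1 = 0 carry 1
  1+1+1 = 1 carry 1
  0+1+1 = 0 carry 1
  0+1+1 = 0 carry 1
  0+0+1 = 1
  0+1 = 1
  0+0 = 0
  0+0 = 0
  0+0 = 0
  1+1 = 0 carry 1
  0+1+1 = 0 carry 1
  1+1+1 = 1 carry 1
  1+1+1 = 1 carry 1
  1+1+1 = 1 carry 1
  1+0+1 = 0 carry 1
  final carry 1
Sum = 0b101110000011001001101100110000; now AND with 0b00011001001010011001111010001:
  101110000011001001101100110000
& 000011001001010011001111010001
= 000010000001000001001100010000

0b10000001000001001100010000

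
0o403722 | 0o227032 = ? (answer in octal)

0o627732

OR each oct digit independently (no carries):
  4|2=6, 0|2=2, 3|7=7, 7|0=7, 2|3=3, 2|2=2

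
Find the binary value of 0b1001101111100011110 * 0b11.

Multiply each base-2 digit by 3, carrying:
  0×3 = 0 → write 0
  1×3 = 3 → write 1 carry 1
  1×3+1 = 4 → write 0 carry 2
  1×3+2 = 5 → write 1 carry 2
  1×3+2 = 5 → write 1 carry 2
  0×3+2 = 2 → write 0 carry 1
  0×3+1 = 1 → write 1
  0×3 = 0 → write 0
  1×3 = 3 → write 1 carry 1
  1×3+1 = 4 → write 0 carry 2
  1×3+2 = 5 → write 1 carry 2
  1×3+2 = 5 → write 1 carry 2
  1×3+2 = 5 → write 1 carry 2
  0×3+2 = 2 → write 0 carry 1
  1×3+1 = 4 → write 0 carry 2
  1×3+2 = 5 → write 1 carry 2
  0×3+2 = 2 → write 0 carry 1
  0×3+1 = 1 → write 1
  1×3 = 3 → write 1 carry 1
  remaining carry: 1

0b11101001110101011010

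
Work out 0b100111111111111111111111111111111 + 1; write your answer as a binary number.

0b101000000000000000000000000000000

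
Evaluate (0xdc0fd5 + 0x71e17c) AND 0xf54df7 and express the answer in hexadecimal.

0x454151

Add column by column in base 16, right to left:
  5+c = 1 carry 1
  d+7+1 = 5 carry 1
  f+1+1 = 1 carry 1
  0+e+1 = f
  c+1 = d
  d+7 = 4 carry 1
  final carry 1
Sum = 0x14df151; now AND with 0xf54df7:
  1&0=0, 4&f=4, d&5=5, f&4=4, 1&d=1, 5&f=5, 1&7=1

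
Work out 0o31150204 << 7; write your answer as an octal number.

0o6232041000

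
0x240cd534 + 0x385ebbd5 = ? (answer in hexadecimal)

0x5c6b9109

Add column by column in base 16, right to left:
  4+5 = 9
  3+d = 0 carry 1
  5+b+1 = 1 carry 1
  d+b+1 = 9 carry 1
  c+e+1 = b carry 1
  0+5+1 = 6
  4+8 = c
  2+3 = 5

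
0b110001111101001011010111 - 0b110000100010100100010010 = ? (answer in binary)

0b1011010100111000101

Subtract column by column in base 2:
  1-0 → 1
  1-1 → 0
  1-0 → 1
  0-0 → 0
  1-1 → 0
  0-0 → 0
  1-0 → 1
  1-0 → 1
  0-1 → 1 (borrow)
  1-0-1 → 0
  0-0 → 0
  0-1 → 1 (borrow)
  1-0-1 → 0
  0-1 → 1 (borrow)
  1-0-1 → 0
  1-0 → 1
  1-0 → 1
  1-1 → 0
  1-0 → 1
  0-0 → 0
  0-0 → 0
  0-0 → 0
  1-1 → 0
  1-1 → 0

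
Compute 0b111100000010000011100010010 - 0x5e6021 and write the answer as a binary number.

0b111001000101010011011110001

0x5e6021 = 0b10111100110000000100001 in binary.
Subtract column by column in base 2:
  0-1 → 1 (borrow)
  1-0-1 → 0
  0-0 → 0
  0-0 → 0
  1-0 → 1
  0-1 → 1 (borrow)
  0-0-1 → 1 (borrow)
  0-0-1 → 1 (borrow)
  1-0-1 → 0
  1-0 → 1
  1-0 → 1
  0-0 → 0
  0-0 → 0
  0-1 → 1 (borrow)
  0-1-1 → 0 (borrow)
  0-0-1 → 1 (borrow)
  1-0-1 → 0
  0-1 → 1 (borrow)
  0-1-1 → 0 (borrow)
  0-1-1 → 0 (borrow)
  0-1-1 → 0 (borrow)
  0-0-1 → 1 (borrow)
  0-1-1 → 0 (borrow)
  1-0-1 → 0
  1-0 → 1
  1-0 → 1
  1-0 → 1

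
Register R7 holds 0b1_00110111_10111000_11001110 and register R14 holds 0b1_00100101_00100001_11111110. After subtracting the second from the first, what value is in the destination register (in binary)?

0b100101001011011010000

Subtract column by column in base 2:
  0-0 → 0
  1-1 → 0
  1-1 → 0
  1-1 → 0
  0-1 → 1 (borrow)
  0-1-1 → 0 (borrow)
  1-1-1 → 1 (borrow)
  1-1-1 → 1 (borrow)
  0-1-1 → 0 (borrow)
  0-0-1 → 1 (borrow)
  0-0-1 → 1 (borrow)
  1-0-1 → 0
  1-0 → 1
  1-1 → 0
  0-0 → 0
  1-0 → 1
  1-1 → 0
  1-0 → 1
  1-1 → 0
  0-0 → 0
  1-0 → 1
  1-1 → 0
  0-0 → 0
  0-0 → 0
  1-1 → 0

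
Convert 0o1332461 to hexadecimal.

Each octal digit is 3 bits: 1=001 3=011 3=011 2=010 4=100 6=110 1=001.
Group the bits into nibbles: 0101 1011 0101 0011 0001 → 5B531.

0x5B531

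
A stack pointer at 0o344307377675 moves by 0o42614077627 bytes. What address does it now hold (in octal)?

0o407123477524

Add column by column in base 8, right to left:
  5+7 = 4 carry 1
  7+2+1 = 2 carry 1
  6+6+1 = 5 carry 1
  7+7+1 = 7 carry 1
  7+7+1 = 7 carry 1
  3+0+1 = 4
  7+4 = 3 carry 1
  0+1+1 = 2
  3+6 = 1 carry 1
  4+2+1 = 7
  4+4 = 0 carry 1
  3+0+1 = 4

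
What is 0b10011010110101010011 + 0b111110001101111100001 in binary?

Add column by column in base 2, right to left:
  1+1 = 0 carry 1
  1+0+1 = 0 carry 1
  0+0+1 = 1
  0+0 = 0
  1+0 = 1
  0+1 = 1
  1+1 = 0 carry 1
  0+1+1 = 0 carry 1
  1+1+1 = 1 carry 1
  0+1+1 = 0 carry 1
  1+0+1 = 0 carry 1
  1+1+1 = 1 carry 1
  0+1+1 = 0 carry 1
  1+0+1 = 0 carry 1
  0+0+1 = 1
  1+0 = 1
  1+1 = 0 carry 1
  0+1+1 = 0 carry 1
  0+1+1 = 0 carry 1
  1+1+1 = 1 carry 1
  0+1+1 = 0 carry 1
  final carry 1

0b1010001100100100110100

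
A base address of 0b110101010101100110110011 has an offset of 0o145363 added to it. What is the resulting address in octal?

0o65422246

0b110101010101100110110011 = 0o65254663 in octal.
Add column by column in base 8, right to left:
  3+3 = 6
  6+6 = 4 carry 1
  6+3+1 = 2 carry 1
  4+5+1 = 2 carry 1
  5+4+1 = 2 carry 1
  2+1+1 = 4
  5+0 = 5
  6+0 = 6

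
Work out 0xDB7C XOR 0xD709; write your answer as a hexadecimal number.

XOR each hex digit independently (no carries):
  D^D=0, B^7=C, 7^0=7, C^9=5

0x0C75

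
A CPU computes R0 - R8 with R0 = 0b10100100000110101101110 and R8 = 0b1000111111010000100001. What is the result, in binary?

Subtract column by column in base 2:
  0-1 → 1 (borrow)
  1-0-1 → 0
  1-0 → 1
  1-0 → 1
  0-0 → 0
  1-1 → 0
  1-0 → 1
  0-0 → 0
  1-0 → 1
  0-0 → 0
  1-1 → 0
  1-0 → 1
  0-1 → 1 (borrow)
  0-1-1 → 0 (borrow)
  0-1-1 → 0 (borrow)
  0-1-1 → 0 (borrow)
  0-1-1 → 0 (borrow)
  1-1-1 → 1 (borrow)
  0-0-1 → 1 (borrow)
  0-0-1 → 1 (borrow)
  1-0-1 → 0
  0-1 → 1 (borrow)
  1-0-1 → 0

0b1011100001100101001101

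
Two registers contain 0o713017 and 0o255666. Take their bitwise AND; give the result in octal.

0o211006

AND each oct digit independently (no carries):
  7&2=2, 1&5=1, 3&5=1, 0&6=0, 1&6=0, 7&6=6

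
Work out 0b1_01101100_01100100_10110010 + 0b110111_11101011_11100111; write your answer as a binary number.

Add column by column in base 2, right to left:
  0+1 = 1
  1+1 = 0 carry 1
  0+1+1 = 0 carry 1
  0+0+1 = 1
  1+0 = 1
  1+1 = 0 carry 1
  0+1+1 = 0 carry 1
  1+1+1 = 1 carry 1
  0+1+1 = 0 carry 1
  0+1+1 = 0 carry 1
  1+0+1 = 0 carry 1
  0+1+1 = 0 carry 1
  0+0+1 = 1
  1+1 = 0 carry 1
  1+1+1 = 1 carry 1
  0+1+1 = 0 carry 1
  0+1+1 = 0 carry 1
  0+1+1 = 0 carry 1
  1+1+1 = 1 carry 1
  1+0+1 = 0 carry 1
  0+1+1 = 0 carry 1
  1+1+1 = 1 carry 1
  1+0+1 = 0 carry 1
  0+0+1 = 1
  1+0 = 1

0b1101001000101000010011001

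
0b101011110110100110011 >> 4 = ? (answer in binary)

0b10101111011010011

Right shift by 4: drop the 4 least-significant bits.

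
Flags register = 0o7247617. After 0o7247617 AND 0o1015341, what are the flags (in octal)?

0o1005201

AND each oct digit independently (no carries):
  7&1=1, 2&0=0, 4&1=0, 7&5=5, 6&3=2, 1&4=0, 7&1=1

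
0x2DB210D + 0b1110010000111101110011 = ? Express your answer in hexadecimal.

0x3143080

0b1110010000111101110011 = 0x390F73 in hexadecimal.
Add column by column in base 16, right to left:
  D+3 = 0 carry 1
  0+7+1 = 8
  1+F = 0 carry 1
  2+0+1 = 3
  B+9 = 4 carry 1
  D+3+1 = 1 carry 1
  2+0+1 = 3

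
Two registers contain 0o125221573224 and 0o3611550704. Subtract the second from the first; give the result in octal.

0o121410022320

Subtract column by column in base 8:
  4-4 → 0
  2-0 → 2
  2-7 → 3 (borrow)
  3-0-1 → 2
  7-5 → 2
  5-5 → 0
  1-1 → 0
  2-1 → 1
  2-6 → 4 (borrow)
  5-3-1 → 1
  2-0 → 2
  1-0 → 1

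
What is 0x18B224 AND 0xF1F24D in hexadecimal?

0x10B204

AND each hex digit independently (no carries):
  1&F=1, 8&1=0, B&F=B, 2&2=2, 2&4=0, 4&D=4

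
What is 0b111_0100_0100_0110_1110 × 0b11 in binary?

0b101011100110101001010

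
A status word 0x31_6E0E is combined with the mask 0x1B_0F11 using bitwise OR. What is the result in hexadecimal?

OR each hex digit independently (no carries):
  3|1=3, 1|B=B, 6|0=6, E|F=F, 0|1=1, E|1=F

0x3B6F1F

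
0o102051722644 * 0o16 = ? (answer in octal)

0o1635112607370

Multiply each base-8 digit by 14, carrying:
  4×14 = 56 → write 0 carry 7
  4×14+7 = 63 → write 7 carry 7
  6×14+7 = 91 → write 3 carry 11
  2×14+11 = 39 → write 7 carry 4
  2×14+4 = 32 → write 0 carry 4
  7×14+4 = 102 → write 6 carry 12
  1×14+12 = 26 → write 2 carry 3
  5×14+3 = 73 → write 1 carry 9
  0×14+9 = 9 → write 1 carry 1
  2×14+1 = 29 → write 5 carry 3
  0×14+3 = 3 → write 3
  1×14 = 14 → write 6 carry 1
  remaining carry: 1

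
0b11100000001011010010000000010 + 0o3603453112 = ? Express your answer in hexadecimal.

0b11100000001011010010000000010 = 0x1c05a402 in hexadecimal.
0o3603453112 = 0x1e0e564a in hexadecimal.
Add column by column in base 16, right to left:
  2+a = c
  0+4 = 4
  4+6 = a
  a+5 = f
  5+e = 3 carry 1
  0+0+1 = 1
  c+e = a carry 1
  1+1+1 = 3

0x3a13fa4c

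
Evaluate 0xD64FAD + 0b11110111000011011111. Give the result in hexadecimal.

0xE5C08C

0b11110111000011011111 = 0xF70DF in hexadecimal.
Add column by column in base 16, right to left:
  D+F = C carry 1
  A+D+1 = 8 carry 1
  F+0+1 = 0 carry 1
  4+7+1 = C
  6+F = 5 carry 1
  D+0+1 = E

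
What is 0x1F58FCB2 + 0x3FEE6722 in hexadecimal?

Add column by column in base 16, right to left:
  2+2 = 4
  B+2 = D
  C+7 = 3 carry 1
  F+6+1 = 6 carry 1
  8+E+1 = 7 carry 1
  5+E+1 = 4 carry 1
  F+F+1 = F carry 1
  1+3+1 = 5

0x5F4763D4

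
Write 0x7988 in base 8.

0o74610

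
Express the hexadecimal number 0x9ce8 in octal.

0o116350

Expand each hex digit to 4 bits: 9=1001 c=1100 e=1110 8=1000.
Group the bits in threes: 001 001 110 011 101 000 → 116350.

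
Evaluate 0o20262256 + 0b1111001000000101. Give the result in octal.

0o20453263

0b1111001000000101 = 0o171005 in octal.
Add column by column in base 8, right to left:
  6+5 = 3 carry 1
  5+0+1 = 6
  2+0 = 2
  2+1 = 3
  6+7 = 5 carry 1
  2+1+1 = 4
  0+0 = 0
  2+0 = 2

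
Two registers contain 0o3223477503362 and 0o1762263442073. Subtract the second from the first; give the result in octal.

Subtract column by column in base 8:
  2-3 → 7 (borrow)
  6-7-1 → 6 (borrow)
  3-0-1 → 2
  3-2 → 1
  0-4 → 4 (borrow)
  5-4-1 → 0
  7-3 → 4
  7-6 → 1
  4-2 → 2
  3-2 → 1
  2-6 → 4 (borrow)
  2-7-1 → 2 (borrow)
  3-1-1 → 1

0o1241214041267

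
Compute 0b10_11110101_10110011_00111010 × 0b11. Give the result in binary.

0b1000111000010001100110101110

Multiply each base-2 digit by 3, carrying:
  0×3 = 0 → write 0
  1×3 = 3 → write 1 carry 1
  0×3+1 = 1 → write 1
  1×3 = 3 → write 1 carry 1
  1×3+1 = 4 → write 0 carry 2
  1×3+2 = 5 → write 1 carry 2
  0×3+2 = 2 → write 0 carry 1
  0×3+1 = 1 → write 1
  1×3 = 3 → write 1 carry 1
  1×3+1 = 4 → write 0 carry 2
  0×3+2 = 2 → write 0 carry 1
  0×3+1 = 1 → write 1
  1×3 = 3 → write 1 carry 1
  1×3+1 = 4 → write 0 carry 2
  0×3+2 = 2 → write 0 carry 1
  1×3+1 = 4 → write 0 carry 2
  1×3+2 = 5 → write 1 carry 2
  0×3+2 = 2 → write 0 carry 1
  1×3+1 = 4 → write 0 carry 2
  0×3+2 = 2 → write 0 carry 1
  1×3+1 = 4 → write 0 carry 2
  1×3+2 = 5 → write 1 carry 2
  1×3+2 = 5 → write 1 carry 2
  1×3+2 = 5 → write 1 carry 2
  0×3+2 = 2 → write 0 carry 1
  1×3+1 = 4 → write 0 carry 2
  remaining carry: 10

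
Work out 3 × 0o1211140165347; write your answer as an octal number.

Multiply each base-8 digit by 3, carrying:
  7×3 = 21 → write 5 carry 2
  4×3+2 = 14 → write 6 carry 1
  3×3+1 = 10 → write 2 carry 1
  5×3+1 = 16 → write 0 carry 2
  6×3+2 = 20 → write 4 carry 2
  1×3+2 = 5 → write 5
  0×3 = 0 → write 0
  4×3 = 12 → write 4 carry 1
  1×3+1 = 4 → write 4
  1×3 = 3 → write 3
  1×3 = 3 → write 3
  2×3 = 6 → write 6
  1×3 = 3 → write 3

0o3633440540265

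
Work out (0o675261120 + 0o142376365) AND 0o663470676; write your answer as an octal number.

0o23450404

Add column by column in base 8, right to left:
  0+5 = 5
  2+6 = 0 carry 1
  1+3+1 = 5
  1+6 = 7
  6+7 = 5 carry 1
  2+3+1 = 6
  5+2 = 7
  7+4 = 3 carry 1
  6+1+1 = 0 carry 1
  final carry 1
Sum = 0o1037657505; now AND with 0o663470676:
  1&0=0, 0&6=0, 3&6=2, 7&3=3, 6&4=4, 5&7=5, 7&0=0, 5&6=4, 0&7=0, 5&6=4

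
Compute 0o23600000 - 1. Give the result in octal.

The trailing 5 digits are 0, so subtracting 1 borrows through: they become 7 and the next digit up decrements.

0o23577777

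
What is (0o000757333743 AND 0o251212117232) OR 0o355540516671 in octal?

0o355752517673

0o000757333743 AND 0o251212117232 = 0o000212113202.
Then OR with 0o355540516671.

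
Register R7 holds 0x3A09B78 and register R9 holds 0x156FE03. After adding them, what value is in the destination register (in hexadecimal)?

0x4F7997B

Add column by column in base 16, right to left:
  8+3 = B
  7+0 = 7
  B+E = 9 carry 1
  9+F+1 = 9 carry 1
  0+6+1 = 7
  A+5 = F
  3+1 = 4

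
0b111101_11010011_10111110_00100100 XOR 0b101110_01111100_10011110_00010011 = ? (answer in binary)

XOR bit by bit (1 where the bits differ):
  111101110100111011111000100100
^ 101110011111001001111000010011
= 010011101011110010000000110111

0b010011101011110010000000110111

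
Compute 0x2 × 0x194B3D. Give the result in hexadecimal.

0x32967A

Multiply each base-16 digit by 2, carrying:
  D×2 = 26 → write A carry 1
  3×2+1 = 7 → write 7
  B×2 = 22 → write 6 carry 1
  4×2+1 = 9 → write 9
  9×2 = 18 → write 2 carry 1
  1×2+1 = 3 → write 3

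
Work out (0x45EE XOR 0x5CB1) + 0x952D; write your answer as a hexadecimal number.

0xAE8C

First 0x45EE XOR 0x5CB1 = 0x195F.
Add column by column in base 16, right to left:
  F+D = C carry 1
  5+2+1 = 8
  9+5 = E
  1+9 = A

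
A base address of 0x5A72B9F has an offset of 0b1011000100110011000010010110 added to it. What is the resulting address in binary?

0b10000101110100101110000110101

0x5A72B9F = 0b101101001110010101110011111 in binary.
Add column by column in base 2, right to left:
  1+0 = 1
  1+1 = 0 carry 1
  1+1+1 = 1 carry 1
  1+0+1 = 0 carry 1
  1+1+1 = 1 carry 1
  0+0+1 = 1
  0+0 = 0
  1+1 = 0 carry 1
  1+0+1 = 0 carry 1
  1+0+1 = 0 carry 1
  0+0+1 = 1
  1+0 = 1
  0+1 = 1
  1+1 = 0 carry 1
  0+0+1 = 1
  0+0 = 0
  1+1 = 0 carry 1
  1+1+1 = 1 carry 1
  1+0+1 = 0 carry 1
  0+0+1 = 1
  0+1 = 1
  1+0 = 1
  0+0 = 0
  1+0 = 1
  1+1 = 0 carry 1
  0+1+1 = 0 carry 1
  1+0+1 = 0 carry 1
  0+1+1 = 0 carry 1
  final carry 1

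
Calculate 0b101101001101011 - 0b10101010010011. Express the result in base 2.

Subtract column by column in base 2:
  1-1 → 0
  1-1 → 0
  0-0 → 0
  1-0 → 1
  0-1 → 1 (borrow)
  1-0-1 → 0
  1-0 → 1
  0-1 → 1 (borrow)
  0-0-1 → 1 (borrow)
  1-1-1 → 1 (borrow)
  0-0-1 → 1 (borrow)
  1-1-1 → 1 (borrow)
  1-0-1 → 0
  0-1 → 1 (borrow)
  1-0-1 → 0

0b10111111011000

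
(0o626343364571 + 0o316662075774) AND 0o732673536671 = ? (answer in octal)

Add column by column in base 8, right to left:
  1+4 = 5
  7+7 = 6 carry 1
  5+7+1 = 5 carry 1
  4+5+1 = 2 carry 1
  6+7+1 = 6 carry 1
  3+0+1 = 4
  3+2 = 5
  4+6 = 2 carry 1
  3+6+1 = 2 carry 1
  6+6+1 = 5 carry 1
  2+1+1 = 4
  6+3 = 1 carry 1
  final carry 1
Sum = 0o1145225462565; now AND with 0o732673536671:
  1&0=0, 1&7=1, 4&3=0, 5&2=0, 2&6=2, 2&7=2, 5&3=1, 4&5=4, 6&3=2, 2&6=2, 5&6=4, 6&7=6, 5&1=1

0o100221422461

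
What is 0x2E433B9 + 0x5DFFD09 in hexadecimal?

0x8C430C2

Add column by column in base 16, right to left:
  9+9 = 2 carry 1
  B+0+1 = C
  3+D = 0 carry 1
  3+F+1 = 3 carry 1
  4+F+1 = 4 carry 1
  E+D+1 = C carry 1
  2+5+1 = 8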